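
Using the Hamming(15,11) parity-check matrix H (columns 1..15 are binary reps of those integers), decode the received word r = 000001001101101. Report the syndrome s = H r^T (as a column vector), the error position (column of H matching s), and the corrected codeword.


s = (1, 0, 1, 1)^T, error position = 11, corrected codeword c = 000001001111101

Compute s = H r^T mod 2 one row at a time:
  s_1 = 0 + 1 + 1 + 0 + 1 + 1 + 0 + 1 = 5 ≡ 1 (mod 2).
  s_2 = 0 + 0 + 1 + 0 + 1 + 1 + 0 + 1 = 4 ≡ 0 (mod 2).
  s_3 = 0 + 0 + 1 + 0 + 1 + 0 + 0 + 1 = 3 ≡ 1 (mod 2).
  s_4 = 0 + 0 + 0 + 0 + 1 + 0 + 1 + 1 = 3 ≡ 1 (mod 2).
s = (1, 0, 1, 1)^T — this equals column 11 of H (binary 1011), so error is at position 11.
Correct: flip bit 11 of r = 000001001101101 to get c = 000001001111101.


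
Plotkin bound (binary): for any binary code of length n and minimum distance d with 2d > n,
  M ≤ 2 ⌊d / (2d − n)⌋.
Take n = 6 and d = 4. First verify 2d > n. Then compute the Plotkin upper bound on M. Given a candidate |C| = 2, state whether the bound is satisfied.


Plotkin bound M ≤ 4; given |C| = 2 ≤ bound (satisfied).

Check applicability: 2d = 8, n = 6.
2d − n = 2 > 0, so Plotkin applies.
Compute d/(2d−n) = 4/2 ≈ 2.0000.
⌊d/(2d−n)⌋ = 2.
Plotkin bound: M ≤ 2·2 = 4.
Given |C| = 2, check: satisfied.
This |C| is below the Plotkin bound.


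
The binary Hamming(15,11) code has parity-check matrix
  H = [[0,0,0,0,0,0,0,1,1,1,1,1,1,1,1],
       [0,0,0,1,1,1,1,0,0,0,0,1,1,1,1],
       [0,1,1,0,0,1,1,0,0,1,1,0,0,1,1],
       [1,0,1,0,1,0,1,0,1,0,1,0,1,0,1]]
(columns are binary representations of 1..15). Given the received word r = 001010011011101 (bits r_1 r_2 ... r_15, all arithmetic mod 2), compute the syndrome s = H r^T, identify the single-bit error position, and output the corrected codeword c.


s = (0, 0, 1, 0)^T, error position = 2, corrected codeword c = 011010011011101

Compute s = H r^T mod 2 one row at a time:
  s_1 = 1 + 1 + 0 + 1 + 1 + 1 + 0 + 1 = 6 ≡ 0 (mod 2).
  s_2 = 0 + 1 + 0 + 0 + 1 + 1 + 0 + 1 = 4 ≡ 0 (mod 2).
  s_3 = 0 + 1 + 0 + 0 + 0 + 1 + 0 + 1 = 3 ≡ 1 (mod 2).
  s_4 = 0 + 1 + 1 + 0 + 1 + 1 + 1 + 1 = 6 ≡ 0 (mod 2).
s = (0, 0, 1, 0)^T — this equals column 2 of H (binary 0010), so error is at position 2.
Correct: flip bit 2 of r = 001010011011101 to get c = 011010011011101.


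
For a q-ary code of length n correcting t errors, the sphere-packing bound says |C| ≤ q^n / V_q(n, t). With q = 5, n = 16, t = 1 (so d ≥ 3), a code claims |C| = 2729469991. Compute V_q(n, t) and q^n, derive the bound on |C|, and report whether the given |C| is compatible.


V_q(n, t) = 65, q^n = 152587890625, Hamming bound = 2347506009, |C| = 2729469991 > bound (violated).

Step 1: Compute V_q(n, t) = Σ_{j=0}^1 C(n, j) (q−1)^j.
  j = 0: C(16,0)·(4)^0 = 1·1 = 1.
  j = 1: C(16,1)·(4)^1 = 16·4 = 64.
  V_q(n, t) = 1 + 64 = 65.
Step 2: q^n = 5^16 = 152587890625.
Step 3: Hamming bound ⌊q^n / V_q(n,t)⌋ = ⌊152587890625/65⌋ = 2347506009.
Step 4: Compare |C| = 2729469991 to 2347506009: violated.
The claimed |C| lies above the Hamming bound, so no 5-ary code of length 16 with d ≥ 3 can have 2729469991 codewords.


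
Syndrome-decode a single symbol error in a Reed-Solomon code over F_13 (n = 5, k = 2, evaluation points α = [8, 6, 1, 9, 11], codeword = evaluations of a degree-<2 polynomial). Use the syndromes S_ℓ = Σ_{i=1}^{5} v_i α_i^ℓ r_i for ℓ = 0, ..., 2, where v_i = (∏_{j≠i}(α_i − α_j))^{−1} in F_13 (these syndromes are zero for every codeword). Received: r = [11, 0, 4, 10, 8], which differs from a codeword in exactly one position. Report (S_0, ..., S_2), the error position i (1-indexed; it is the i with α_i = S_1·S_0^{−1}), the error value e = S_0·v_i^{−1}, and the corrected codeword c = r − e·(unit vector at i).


S = (5, 5, 5), error at position 3, error magnitude e = 12, c = [11, 0, 5, 10, 8].

Step 1: column multipliers v_i = (∏_{j≠i}(α_i − α_j))^{−1} mod 13.
  i = 1 (α = 8): (8−6)(8−1)(8−9)(8−11) = 2·7·(−1)·(−3) = 42 ≡ 3, so v_1 = 3^{−1} = 9 (mod 13).
  i = 2 (α = 6): (6−8)(6−1)(6−9)(6−11) = (−2)·5·(−3)·(−5) = −150 ≡ 6, so v_2 = 6^{−1} = 11 (mod 13).
  i = 3 (α = 1): (1−8)(1−6)(1−9)(1−11) = (−7)·(−5)·(−8)·(−10) = 2800 ≡ 5, so v_3 = 5^{−1} = 8 (mod 13).
  i = 4 (α = 9): (9−8)(9−6)(9−1)(9−11) = 1·3·8·(−2) = −48 ≡ 4, so v_4 = 4^{−1} = 10 (mod 13).
  i = 5 (α = 11): (11−8)(11−6)(11−1)(11−9) = 3·5·10·2 = 300 ≡ 1, so v_5 = 1^{−1} = 1 (mod 13).
  v = [9, 11, 8, 10, 1].
Step 2: syndromes of r = [11, 0, 4, 10, 8] (all sums mod 13).
  S_0 = Σ v_i r_i = 9·11 + 11·0 + 8·4 + 10·10 + 1·8 = 239 ≡ 5.
  S_1 = Σ v_i α_i r_i = 9·8·11 + 11·6·0 + 8·1·4 + 10·9·10 + 1·11·8 = 1812 ≡ 5.
  α_i^2 mod 13 = [12, 10, 1, 3, 4].
  S_2 = Σ v_i α_i^2 r_i = 9·12·11 + 11·10·0 + 8·1·4 + 10·3·10 + 1·4·8 = 1552 ≡ 5.
  S = (5, 5, 5) ≠ 0, so r is not a codeword (an error is present).
Step 3: locate the error. For a single error e at position i, S_ℓ = v_i·e·α_i^ℓ, so α_err = S_1/S_0.
  S_0^{−1} = 5^{−1} = 8 (mod 13), so α_err = 5·8 = 40 ≡ 1 = α_3. Error position i = 3.
  Consistency check: S_2/S_1 = 5·8 = 40 ≡ 1 = α_err ✓ (single-error assumption holds).
Step 4: error magnitude e = S_0/v_3 = S_0·∏_{j≠3}(α_3 − α_j) = 5·5 = 25 ≡ 12 (mod 13).
Step 5: correct position 3: c_3 = r_3 − e = 4 − 12 ≡ 5 (mod 13). Hence c = [11, 0, 5, 10, 8].
  Check: interpolating c through the α_i gives m(x) = 6 + 12·x (degree < 2) with m(α_i) = c_i for every i, so c is indeed a codeword.


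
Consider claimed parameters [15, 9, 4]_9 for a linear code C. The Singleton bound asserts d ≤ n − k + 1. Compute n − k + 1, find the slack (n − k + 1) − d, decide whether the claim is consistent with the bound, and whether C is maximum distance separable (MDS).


Singleton RHS = n − k + 1 = 7, slack = 3, bound satisfied, not MDS.

Singleton bound: d ≤ n − k + 1.
Here n = 15, k = 9, so n − k + 1 = 7.
Given d = 4, check d ≤ 7: YES.
Slack = (n − k + 1) − d = 3.
The code is NOT MDS (slack = 3 > 0).
Description: the claimed parameters are [15, 9, 4]_9; such a code would be non-MDS.


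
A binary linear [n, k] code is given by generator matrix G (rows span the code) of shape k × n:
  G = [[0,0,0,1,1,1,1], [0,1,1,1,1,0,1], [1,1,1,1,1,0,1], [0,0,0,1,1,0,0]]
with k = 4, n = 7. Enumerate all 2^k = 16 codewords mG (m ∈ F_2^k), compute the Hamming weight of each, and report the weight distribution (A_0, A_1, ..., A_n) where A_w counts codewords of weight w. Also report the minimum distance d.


Weight distribution: A_0 = 1, A_1 = 1, A_2 = 2, A_3 = 4, A_4 = 3, A_5 = 3, A_6 = 2. Minimum distance d = 1.

Enumerate all 2^4 = 16 messages m ∈ F_2^4.
For each, compute codeword c = mG in F_2^7, then tally its weight.
  m = 0000 → c = 0000000, weight = 0.
  m = 1000 → c = 0001111, weight = 4.
  m = 0100 → c = 0111101, weight = 5.
  m = 1100 → c = 0110010, weight = 3.
  m = 0010 → c = 1111101, weight = 6.
  m = 1010 → c = 1110010, weight = 4.
  m = 0110 → c = 1000000, weight = 1.
  m = 1110 → c = 1001111, weight = 5.
  m = 0001 → c = 0001100, weight = 2.
  m = 1001 → c = 0000011, weight = 2.
  m = 0101 → c = 0110001, weight = 3.
  m = 1101 → c = 0111110, weight = 5.
  m = 0011 → c = 1110001, weight = 4.
  m = 1011 → c = 1111110, weight = 6.
  m = 0111 → c = 1001100, weight = 3.
  m = 1111 → c = 1000011, weight = 3.
Tally weights:
  weight 0: 1 codewords.
  weight 1: 1 codewords.
  weight 2: 2 codewords.
  weight 3: 4 codewords.
  weight 4: 3 codewords.
  weight 5: 3 codewords.
  weight 6: 2 codewords.
Minimum distance d = smallest w > 0 with A_w > 0 = 1.
Sanity: Σ A_w = 16 = 2^4 = 16 ✓.


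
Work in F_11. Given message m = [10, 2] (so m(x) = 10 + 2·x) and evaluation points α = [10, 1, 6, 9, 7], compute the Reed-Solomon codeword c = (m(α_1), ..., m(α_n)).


c = [8, 1, 0, 6, 2]

Message polynomial: m(x) = 10 + 2·x (mod 11).
For each evaluation point α_i, compute m(α_i) mod 11:
  α_1 = 10: Horner steps 2 → 8, so m(10) = 8.
  α_2 = 1: Horner steps 2 → 1, so m(1) = 1.
  α_3 = 6: Horner steps 2 → 0, so m(6) = 0.
  α_4 = 9: Horner steps 2 → 6, so m(9) = 6.
  α_5 = 7: Horner steps 2 → 2, so m(7) = 2.
Codeword c = [8, 1, 0, 6, 2] ∈ F_11^5.


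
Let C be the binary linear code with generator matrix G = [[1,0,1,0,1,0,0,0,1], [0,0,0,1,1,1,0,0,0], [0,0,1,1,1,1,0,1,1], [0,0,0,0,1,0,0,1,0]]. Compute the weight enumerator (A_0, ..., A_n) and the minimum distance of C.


Weight distribution: A_0 = 1, A_1 = 1, A_2 = 1, A_3 = 5, A_4 = 5, A_5 = 1, A_6 = 1, A_7 = 1. Minimum distance d = 1.

Enumerate all 2^4 = 16 messages m ∈ F_2^4.
For each, compute codeword c = mG in F_2^9, then tally its weight.
  m = 0000 → c = 000000000, weight = 0.
  m = 1000 → c = 101010001, weight = 4.
  m = 0100 → c = 000111000, weight = 3.
  m = 1100 → c = 101101001, weight = 5.
  m = 0010 → c = 001111011, weight = 6.
  m = 1010 → c = 100101010, weight = 4.
  m = 0110 → c = 001000011, weight = 3.
  m = 1110 → c = 100010010, weight = 3.
  m = 0001 → c = 000010010, weight = 2.
  m = 1001 → c = 101000011, weight = 4.
  m = 0101 → c = 000101010, weight = 3.
  m = 1101 → c = 101111011, weight = 7.
  m = 0011 → c = 001101001, weight = 4.
  m = 1011 → c = 100111000, weight = 4.
  m = 0111 → c = 001010001, weight = 3.
  m = 1111 → c = 100000000, weight = 1.
Tally weights:
  weight 0: 1 codewords.
  weight 1: 1 codewords.
  weight 2: 1 codewords.
  weight 3: 5 codewords.
  weight 4: 5 codewords.
  weight 5: 1 codewords.
  weight 6: 1 codewords.
  weight 7: 1 codewords.
Minimum distance d = smallest w > 0 with A_w > 0 = 1.
Sanity: Σ A_w = 16 = 2^4 = 16 ✓.


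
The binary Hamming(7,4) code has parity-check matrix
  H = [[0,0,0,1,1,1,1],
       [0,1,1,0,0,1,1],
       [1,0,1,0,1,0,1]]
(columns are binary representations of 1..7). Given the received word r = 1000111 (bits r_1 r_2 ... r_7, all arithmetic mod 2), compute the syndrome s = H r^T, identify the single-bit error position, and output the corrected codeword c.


s = (1, 0, 1)^T, error position = 5, corrected codeword c = 1000011

Compute s = H r^T mod 2 one row at a time:
  s_1 = 0 + 1 + 1 + 1 = 3 ≡ 1 (mod 2).
  s_2 = 0 + 0 + 1 + 1 = 2 ≡ 0 (mod 2).
  s_3 = 1 + 0 + 1 + 1 = 3 ≡ 1 (mod 2).
s = (1, 0, 1)^T — this equals column 5 of H (binary 101), so error is at position 5.
Correct: flip bit 5 of r = 1000111 to get c = 1000011.


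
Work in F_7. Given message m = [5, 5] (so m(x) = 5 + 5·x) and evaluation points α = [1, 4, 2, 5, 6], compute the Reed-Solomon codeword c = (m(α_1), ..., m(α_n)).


c = [3, 4, 1, 2, 0]

Message polynomial: m(x) = 5 + 5·x (mod 7).
For each evaluation point α_i, compute m(α_i) mod 7:
  α_1 = 1: Horner steps 5 → 3, so m(1) = 3.
  α_2 = 4: Horner steps 5 → 4, so m(4) = 4.
  α_3 = 2: Horner steps 5 → 1, so m(2) = 1.
  α_4 = 5: Horner steps 5 → 2, so m(5) = 2.
  α_5 = 6: Horner steps 5 → 0, so m(6) = 0.
Codeword c = [3, 4, 1, 2, 0] ∈ F_7^5.


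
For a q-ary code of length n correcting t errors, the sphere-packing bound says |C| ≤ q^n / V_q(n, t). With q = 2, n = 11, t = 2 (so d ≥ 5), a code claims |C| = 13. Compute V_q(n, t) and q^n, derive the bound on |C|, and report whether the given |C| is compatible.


V_q(n, t) = 67, q^n = 2048, Hamming bound = 30, |C| = 13 ≤ bound (satisfied).

Step 1: Compute V_q(n, t) = Σ_{j=0}^2 C(n, j) (q−1)^j.
  j = 0: C(11,0)·(1)^0 = 1·1 = 1.
  j = 1: C(11,1)·(1)^1 = 11·1 = 11.
  j = 2: C(11,2)·(1)^2 = 55·1 = 55.
  V_q(n, t) = 1 + 11 + 55 = 67.
Step 2: q^n = 2^11 = 2048.
Step 3: Hamming bound ⌊q^n / V_q(n,t)⌋ = ⌊2048/67⌋ = 30.
Step 4: Compare |C| = 13 to 30: satisfied.
The claimed |C| lies below the Hamming bound.


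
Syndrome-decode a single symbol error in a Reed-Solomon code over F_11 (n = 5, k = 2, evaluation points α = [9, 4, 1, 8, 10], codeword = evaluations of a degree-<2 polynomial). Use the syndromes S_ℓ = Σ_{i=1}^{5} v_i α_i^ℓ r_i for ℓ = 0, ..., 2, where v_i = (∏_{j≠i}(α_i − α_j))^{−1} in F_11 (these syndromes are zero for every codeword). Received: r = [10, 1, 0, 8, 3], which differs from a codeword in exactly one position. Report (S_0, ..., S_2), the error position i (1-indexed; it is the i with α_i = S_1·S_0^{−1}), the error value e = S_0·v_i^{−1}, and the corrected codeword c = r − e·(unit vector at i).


S = (2, 5, 7), error at position 4, error magnitude e = 2, c = [10, 1, 0, 6, 3].

Step 1: column multipliers v_i = (∏_{j≠i}(α_i − α_j))^{−1} mod 11.
  i = 1 (α = 9): (9−4)(9−1)(9−8)(9−10) = 5·8·1·(−1) = −40 ≡ 4, so v_1 = 4^{−1} = 3 (mod 11).
  i = 2 (α = 4): (4−9)(4−1)(4−8)(4−10) = (−5)·3·(−4)·(−6) = −360 ≡ 3, so v_2 = 3^{−1} = 4 (mod 11).
  i = 3 (α = 1): (1−9)(1−4)(1−8)(1−10) = (−8)·(−3)·(−7)·(−9) = 1512 ≡ 5, so v_3 = 5^{−1} = 9 (mod 11).
  i = 4 (α = 8): (8−9)(8−4)(8−1)(8−10) = (−1)·4·7·(−2) = 56 ≡ 1, so v_4 = 1^{−1} = 1 (mod 11).
  i = 5 (α = 10): (10−9)(10−4)(10−1)(10−8) = 1·6·9·2 = 108 ≡ 9, so v_5 = 9^{−1} = 5 (mod 11).
  v = [3, 4, 9, 1, 5].
Step 2: syndromes of r = [10, 1, 0, 8, 3] (all sums mod 11).
  S_0 = Σ v_i r_i = 3·10 + 4·1 + 9·0 + 1·8 + 5·3 = 57 ≡ 2.
  S_1 = Σ v_i α_i r_i = 3·9·10 + 4·4·1 + 9·1·0 + 1·8·8 + 5·10·3 = 500 ≡ 5.
  α_i^2 mod 11 = [4, 5, 1, 9, 1].
  S_2 = Σ v_i α_i^2 r_i = 3·4·10 + 4·5·1 + 9·1·0 + 1·9·8 + 5·1·3 = 227 ≡ 7.
  S = (2, 5, 7) ≠ 0, so r is not a codeword (an error is present).
Step 3: locate the error. For a single error e at position i, S_ℓ = v_i·e·α_i^ℓ, so α_err = S_1/S_0.
  S_0^{−1} = 2^{−1} = 6 (mod 11), so α_err = 5·6 = 30 ≡ 8 = α_4. Error position i = 4.
  Consistency check: S_2/S_1 = 7·9 = 63 ≡ 8 = α_err ✓ (single-error assumption holds).
Step 4: error magnitude e = S_0/v_4 = S_0·∏_{j≠4}(α_4 − α_j) = 2·1 = 2 ≡ 2 (mod 11).
Step 5: correct position 4: c_4 = r_4 − e = 8 − 2 ≡ 6 (mod 11). Hence c = [10, 1, 0, 6, 3].
  Check: interpolating c through the α_i gives m(x) = 7 + 4·x (degree < 2) with m(α_i) = c_i for every i, so c is indeed a codeword.


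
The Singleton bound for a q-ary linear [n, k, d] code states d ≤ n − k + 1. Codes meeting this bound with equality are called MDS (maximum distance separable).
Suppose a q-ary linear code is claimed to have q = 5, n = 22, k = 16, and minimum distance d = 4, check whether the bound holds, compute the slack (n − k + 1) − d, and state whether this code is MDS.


Singleton RHS = n − k + 1 = 7, slack = 3, bound satisfied, not MDS.

Singleton bound: d ≤ n − k + 1.
Here n = 22, k = 16, so n − k + 1 = 7.
Given d = 4, check d ≤ 7: YES.
Slack = (n − k + 1) − d = 3.
The code is NOT MDS (slack = 3 > 0).
Description: the claimed parameters are [22, 16, 4]_5; such a code would be non-MDS.


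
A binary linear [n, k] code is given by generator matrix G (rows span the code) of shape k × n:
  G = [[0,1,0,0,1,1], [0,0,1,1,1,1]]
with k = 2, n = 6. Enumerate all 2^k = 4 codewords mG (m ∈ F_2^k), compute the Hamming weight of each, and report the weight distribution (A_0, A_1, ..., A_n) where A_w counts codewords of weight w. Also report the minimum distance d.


Weight distribution: A_0 = 1, A_3 = 2, A_4 = 1. Minimum distance d = 3.

Enumerate all 2^2 = 4 messages m ∈ F_2^2.
For each, compute codeword c = mG in F_2^6, then tally its weight.
  m = 00 → c = 000000, weight = 0.
  m = 10 → c = 010011, weight = 3.
  m = 01 → c = 001111, weight = 4.
  m = 11 → c = 011100, weight = 3.
Tally weights:
  weight 0: 1 codewords.
  weight 3: 2 codewords.
  weight 4: 1 codewords.
Minimum distance d = smallest w > 0 with A_w > 0 = 3.
Sanity: Σ A_w = 4 = 2^2 = 4 ✓.


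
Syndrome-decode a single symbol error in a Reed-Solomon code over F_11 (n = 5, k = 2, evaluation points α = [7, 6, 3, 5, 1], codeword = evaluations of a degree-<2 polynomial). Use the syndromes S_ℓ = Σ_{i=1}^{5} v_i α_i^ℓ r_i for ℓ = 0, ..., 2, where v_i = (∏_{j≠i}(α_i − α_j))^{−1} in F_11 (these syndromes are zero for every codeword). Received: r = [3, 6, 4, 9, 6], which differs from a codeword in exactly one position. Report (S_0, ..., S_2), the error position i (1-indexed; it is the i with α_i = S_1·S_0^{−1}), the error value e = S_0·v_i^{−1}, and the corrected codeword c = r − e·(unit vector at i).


S = (2, 2, 2), error at position 5, error magnitude e = 7, c = [3, 6, 4, 9, 10].

Step 1: column multipliers v_i = (∏_{j≠i}(α_i − α_j))^{−1} mod 11.
  i = 1 (α = 7): (7−6)(7−3)(7−5)(7−1) = 1·4·2·6 = 48 ≡ 4, so v_1 = 4^{−1} = 3 (mod 11).
  i = 2 (α = 6): (6−7)(6−3)(6−5)(6−1) = (−1)·3·1·5 = −15 ≡ 7, so v_2 = 7^{−1} = 8 (mod 11).
  i = 3 (α = 3): (3−7)(3−6)(3−5)(3−1) = (−4)·(−3)·(−2)·2 = −48 ≡ 7, so v_3 = 7^{−1} = 8 (mod 11).
  i = 4 (α = 5): (5−7)(5−6)(5−3)(5−1) = (−2)·(−1)·2·4 = 16 ≡ 5, so v_4 = 5^{−1} = 9 (mod 11).
  i = 5 (α = 1): (1−7)(1−6)(1−3)(1−5) = (−6)·(−5)·(−2)·(−4) = 240 ≡ 9, so v_5 = 9^{−1} = 5 (mod 11).
  v = [3, 8, 8, 9, 5].
Step 2: syndromes of r = [3, 6, 4, 9, 6] (all sums mod 11).
  S_0 = Σ v_i r_i = 3·3 + 8·6 + 8·4 + 9·9 + 5·6 = 200 ≡ 2.
  S_1 = Σ v_i α_i r_i = 3·7·3 + 8·6·6 + 8·3·4 + 9·5·9 + 5·1·6 = 882 ≡ 2.
  α_i^2 mod 11 = [5, 3, 9, 3, 1].
  S_2 = Σ v_i α_i^2 r_i = 3·5·3 + 8·3·6 + 8·9·4 + 9·3·9 + 5·1·6 = 750 ≡ 2.
  S = (2, 2, 2) ≠ 0, so r is not a codeword (an error is present).
Step 3: locate the error. For a single error e at position i, S_ℓ = v_i·e·α_i^ℓ, so α_err = S_1/S_0.
  S_0^{−1} = 2^{−1} = 6 (mod 11), so α_err = 2·6 = 12 ≡ 1 = α_5. Error position i = 5.
  Consistency check: S_2/S_1 = 2·6 = 12 ≡ 1 = α_err ✓ (single-error assumption holds).
Step 4: error magnitude e = S_0/v_5 = S_0·∏_{j≠5}(α_5 − α_j) = 2·9 = 18 ≡ 7 (mod 11).
Step 5: correct position 5: c_5 = r_5 − e = 6 − 7 ≡ 10 (mod 11). Hence c = [3, 6, 4, 9, 10].
  Check: interpolating c through the α_i gives m(x) = 2 + 8·x (degree < 2) with m(α_i) = c_i for every i, so c is indeed a codeword.


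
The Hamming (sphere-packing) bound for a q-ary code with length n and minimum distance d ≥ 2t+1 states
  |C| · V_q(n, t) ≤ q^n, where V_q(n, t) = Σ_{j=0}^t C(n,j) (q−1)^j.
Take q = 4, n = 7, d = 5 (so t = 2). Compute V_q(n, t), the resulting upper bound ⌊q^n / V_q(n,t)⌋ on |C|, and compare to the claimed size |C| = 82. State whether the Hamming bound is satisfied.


V_q(n, t) = 211, q^n = 16384, Hamming bound = 77, |C| = 82 > bound (violated).

Step 1: Compute V_q(n, t) = Σ_{j=0}^2 C(n, j) (q−1)^j.
  j = 0: C(7,0)·(3)^0 = 1·1 = 1.
  j = 1: C(7,1)·(3)^1 = 7·3 = 21.
  j = 2: C(7,2)·(3)^2 = 21·9 = 189.
  V_q(n, t) = 1 + 21 + 189 = 211.
Step 2: q^n = 4^7 = 16384.
Step 3: Hamming bound ⌊q^n / V_q(n,t)⌋ = ⌊16384/211⌋ = 77.
Step 4: Compare |C| = 82 to 77: violated.
The claimed |C| lies above the Hamming bound, so no 4-ary code of length 7 with d ≥ 5 can have 82 codewords.


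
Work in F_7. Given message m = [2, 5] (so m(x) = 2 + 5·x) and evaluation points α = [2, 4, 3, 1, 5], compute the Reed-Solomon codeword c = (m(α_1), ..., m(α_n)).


c = [5, 1, 3, 0, 6]

Message polynomial: m(x) = 2 + 5·x (mod 7).
For each evaluation point α_i, compute m(α_i) mod 7:
  α_1 = 2: Horner steps 5 → 5, so m(2) = 5.
  α_2 = 4: Horner steps 5 → 1, so m(4) = 1.
  α_3 = 3: Horner steps 5 → 3, so m(3) = 3.
  α_4 = 1: Horner steps 5 → 0, so m(1) = 0.
  α_5 = 5: Horner steps 5 → 6, so m(5) = 6.
Codeword c = [5, 1, 3, 0, 6] ∈ F_7^5.


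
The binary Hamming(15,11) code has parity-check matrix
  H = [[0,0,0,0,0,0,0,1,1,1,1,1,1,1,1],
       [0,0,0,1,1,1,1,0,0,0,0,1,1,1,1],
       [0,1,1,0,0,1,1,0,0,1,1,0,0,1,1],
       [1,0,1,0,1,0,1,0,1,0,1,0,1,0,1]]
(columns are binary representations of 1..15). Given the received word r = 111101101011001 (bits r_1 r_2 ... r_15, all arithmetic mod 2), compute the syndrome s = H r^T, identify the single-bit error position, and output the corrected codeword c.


s = (0, 1, 0, 0)^T, error position = 4, corrected codeword c = 111001101011001

Compute s = H r^T mod 2 one row at a time:
  s_1 = 0 + 1 + 0 + 1 + 1 + 0 + 0 + 1 = 4 ≡ 0 (mod 2).
  s_2 = 1 + 0 + 1 + 1 + 1 + 0 + 0 + 1 = 5 ≡ 1 (mod 2).
  s_3 = 1 + 1 + 1 + 1 + 0 + 1 + 0 + 1 = 6 ≡ 0 (mod 2).
  s_4 = 1 + 1 + 0 + 1 + 1 + 1 + 0 + 1 = 6 ≡ 0 (mod 2).
s = (0, 1, 0, 0)^T — this equals column 4 of H (binary 0100), so error is at position 4.
Correct: flip bit 4 of r = 111101101011001 to get c = 111001101011001.


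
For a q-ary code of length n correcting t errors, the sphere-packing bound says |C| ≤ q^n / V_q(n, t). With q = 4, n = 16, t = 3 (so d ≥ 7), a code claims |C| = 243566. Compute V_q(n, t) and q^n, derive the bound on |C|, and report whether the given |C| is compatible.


V_q(n, t) = 16249, q^n = 4294967296, Hamming bound = 264321, |C| = 243566 ≤ bound (satisfied).

Step 1: Compute V_q(n, t) = Σ_{j=0}^3 C(n, j) (q−1)^j.
  j = 0: C(16,0)·(3)^0 = 1·1 = 1.
  j = 1: C(16,1)·(3)^1 = 16·3 = 48.
  j = 2: C(16,2)·(3)^2 = 120·9 = 1080.
  j = 3: C(16,3)·(3)^3 = 560·27 = 15120.
  V_q(n, t) = 1 + 48 + 1080 + 15120 = 16249.
Step 2: q^n = 4^16 = 4294967296.
Step 3: Hamming bound ⌊q^n / V_q(n,t)⌋ = ⌊4294967296/16249⌋ = 264321.
Step 4: Compare |C| = 243566 to 264321: satisfied.
The claimed |C| lies below the Hamming bound.


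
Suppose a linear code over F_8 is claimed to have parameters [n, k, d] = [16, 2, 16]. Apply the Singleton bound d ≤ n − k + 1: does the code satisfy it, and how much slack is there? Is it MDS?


Singleton RHS = n − k + 1 = 15, slack = -1, bound violated (no such code; not MDS).

Singleton bound: d ≤ n − k + 1.
Here n = 16, k = 2, so n − k + 1 = 15.
Given d = 16, check d ≤ 15: NO.
Slack = (n − k + 1) − d = -1.
The slack is negative: d = 16 exceeds n − k + 1 = 15 by 1, so the Singleton bound is violated and no linear [16, 2, 16]_8 code can exist. In particular it is not MDS (MDS requires d = n − k + 1 exactly).
Description: the claimed parameters are [16, 2, 16]_8; such a code would be impossible (violates the Singleton bound).


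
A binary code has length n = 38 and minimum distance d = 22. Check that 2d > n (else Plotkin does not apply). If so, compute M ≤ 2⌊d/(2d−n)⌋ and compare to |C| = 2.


Plotkin bound M ≤ 6; given |C| = 2 ≤ bound (satisfied).

Check applicability: 2d = 44, n = 38.
2d − n = 6 > 0, so Plotkin applies.
Compute d/(2d−n) = 22/6 ≈ 3.6667.
⌊d/(2d−n)⌋ = 3.
Plotkin bound: M ≤ 2·3 = 6.
Given |C| = 2, check: satisfied.
This |C| is below the Plotkin bound.


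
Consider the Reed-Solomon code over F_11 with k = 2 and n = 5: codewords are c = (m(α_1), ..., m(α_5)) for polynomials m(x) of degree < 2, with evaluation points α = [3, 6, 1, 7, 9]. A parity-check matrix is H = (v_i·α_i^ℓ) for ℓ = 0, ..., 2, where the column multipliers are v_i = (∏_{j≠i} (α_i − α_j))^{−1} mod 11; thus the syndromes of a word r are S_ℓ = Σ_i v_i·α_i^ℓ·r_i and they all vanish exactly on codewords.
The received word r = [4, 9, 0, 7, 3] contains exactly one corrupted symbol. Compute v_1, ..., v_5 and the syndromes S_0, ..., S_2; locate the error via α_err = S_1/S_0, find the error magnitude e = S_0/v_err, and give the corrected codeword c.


S = (2, 2, 2), error at position 3, error magnitude e = 3, c = [4, 9, 8, 7, 3].

Step 1: column multipliers v_i = (∏_{j≠i}(α_i − α_j))^{−1} mod 11.
  i = 1 (α = 3): (3−6)(3−1)(3−7)(3−9) = (−3)·2·(−4)·(−6) = −144 ≡ 10, so v_1 = 10^{−1} = 10 (mod 11).
  i = 2 (α = 6): (6−3)(6−1)(6−7)(6−9) = 3·5·(−1)·(−3) = 45 ≡ 1, so v_2 = 1^{−1} = 1 (mod 11).
  i = 3 (α = 1): (1−3)(1−6)(1−7)(1−9) = (−2)·(−5)·(−6)·(−8) = 480 ≡ 7, so v_3 = 7^{−1} = 8 (mod 11).
  i = 4 (α = 7): (7−3)(7−6)(7−1)(7−9) = 4·1·6·(−2) = −48 ≡ 7, so v_4 = 7^{−1} = 8 (mod 11).
  i = 5 (α = 9): (9−3)(9−6)(9−1)(9−7) = 6·3·8·2 = 288 ≡ 2, so v_5 = 2^{−1} = 6 (mod 11).
  v = [10, 1, 8, 8, 6].
Step 2: syndromes of r = [4, 9, 0, 7, 3] (all sums mod 11).
  S_0 = Σ v_i r_i = 10·4 + 1·9 + 8·0 + 8·7 + 6·3 = 123 ≡ 2.
  S_1 = Σ v_i α_i r_i = 10·3·4 + 1·6·9 + 8·1·0 + 8·7·7 + 6·9·3 = 728 ≡ 2.
  α_i^2 mod 11 = [9, 3, 1, 5, 4].
  S_2 = Σ v_i α_i^2 r_i = 10·9·4 + 1·3·9 + 8·1·0 + 8·5·7 + 6·4·3 = 739 ≡ 2.
  S = (2, 2, 2) ≠ 0, so r is not a codeword (an error is present).
Step 3: locate the error. For a single error e at position i, S_ℓ = v_i·e·α_i^ℓ, so α_err = S_1/S_0.
  S_0^{−1} = 2^{−1} = 6 (mod 11), so α_err = 2·6 = 12 ≡ 1 = α_3. Error position i = 3.
  Consistency check: S_2/S_1 = 2·6 = 12 ≡ 1 = α_err ✓ (single-error assumption holds).
Step 4: error magnitude e = S_0/v_3 = S_0·∏_{j≠3}(α_3 − α_j) = 2·7 = 14 ≡ 3 (mod 11).
Step 5: correct position 3: c_3 = r_3 − e = 0 − 3 ≡ 8 (mod 11). Hence c = [4, 9, 8, 7, 3].
  Check: interpolating c through the α_i gives m(x) = 10 + 9·x (degree < 2) with m(α_i) = c_i for every i, so c is indeed a codeword.


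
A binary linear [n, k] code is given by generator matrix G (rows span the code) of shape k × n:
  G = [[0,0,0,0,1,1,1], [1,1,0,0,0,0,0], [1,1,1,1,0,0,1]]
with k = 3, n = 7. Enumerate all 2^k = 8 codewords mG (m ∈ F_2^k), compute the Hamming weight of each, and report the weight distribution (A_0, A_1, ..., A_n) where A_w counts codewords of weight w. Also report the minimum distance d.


Weight distribution: A_0 = 1, A_2 = 1, A_3 = 2, A_4 = 1, A_5 = 2, A_6 = 1. Minimum distance d = 2.

Enumerate all 2^3 = 8 messages m ∈ F_2^3.
For each, compute codeword c = mG in F_2^7, then tally its weight.
  m = 000 → c = 0000000, weight = 0.
  m = 100 → c = 0000111, weight = 3.
  m = 010 → c = 1100000, weight = 2.
  m = 110 → c = 1100111, weight = 5.
  m = 001 → c = 1111001, weight = 5.
  m = 101 → c = 1111110, weight = 6.
  m = 011 → c = 0011001, weight = 3.
  m = 111 → c = 0011110, weight = 4.
Tally weights:
  weight 0: 1 codewords.
  weight 2: 1 codewords.
  weight 3: 2 codewords.
  weight 4: 1 codewords.
  weight 5: 2 codewords.
  weight 6: 1 codewords.
Minimum distance d = smallest w > 0 with A_w > 0 = 2.
Sanity: Σ A_w = 8 = 2^3 = 8 ✓.


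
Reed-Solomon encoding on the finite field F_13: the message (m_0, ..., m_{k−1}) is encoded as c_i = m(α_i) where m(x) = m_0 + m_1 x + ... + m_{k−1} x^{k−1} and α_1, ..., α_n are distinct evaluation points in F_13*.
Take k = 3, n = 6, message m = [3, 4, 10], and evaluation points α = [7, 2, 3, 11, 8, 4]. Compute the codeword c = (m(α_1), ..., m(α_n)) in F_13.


c = [1, 12, 1, 9, 12, 10]

Message polynomial: m(x) = 3 + 4·x + 10·x^2 (mod 13).
For each evaluation point α_i, compute m(α_i) mod 13:
  α_1 = 7: Horner steps 10 → 9 → 1, so m(7) = 1.
  α_2 = 2: Horner steps 10 → 11 → 12, so m(2) = 12.
  α_3 = 3: Horner steps 10 → 8 → 1, so m(3) = 1.
  α_4 = 11: Horner steps 10 → 10 → 9, so m(11) = 9.
  α_5 = 8: Horner steps 10 → 6 → 12, so m(8) = 12.
  α_6 = 4: Horner steps 10 → 5 → 10, so m(4) = 10.
Codeword c = [1, 12, 1, 9, 12, 10] ∈ F_13^6.


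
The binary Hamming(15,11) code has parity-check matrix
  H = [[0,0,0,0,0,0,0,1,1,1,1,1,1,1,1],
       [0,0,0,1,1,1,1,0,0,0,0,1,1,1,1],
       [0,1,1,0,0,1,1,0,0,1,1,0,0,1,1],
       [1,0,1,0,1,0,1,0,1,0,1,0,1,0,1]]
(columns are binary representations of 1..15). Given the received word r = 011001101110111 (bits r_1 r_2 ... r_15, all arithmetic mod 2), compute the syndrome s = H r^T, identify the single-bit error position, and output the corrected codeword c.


s = (0, 1, 0, 0)^T, error position = 4, corrected codeword c = 011101101110111

Compute s = H r^T mod 2 one row at a time:
  s_1 = 0 + 1 + 1 + 1 + 0 + 1 + 1 + 1 = 6 ≡ 0 (mod 2).
  s_2 = 0 + 0 + 1 + 1 + 0 + 1 + 1 + 1 = 5 ≡ 1 (mod 2).
  s_3 = 1 + 1 + 1 + 1 + 1 + 1 + 1 + 1 = 8 ≡ 0 (mod 2).
  s_4 = 0 + 1 + 0 + 1 + 1 + 1 + 1 + 1 = 6 ≡ 0 (mod 2).
s = (0, 1, 0, 0)^T — this equals column 4 of H (binary 0100), so error is at position 4.
Correct: flip bit 4 of r = 011001101110111 to get c = 011101101110111.


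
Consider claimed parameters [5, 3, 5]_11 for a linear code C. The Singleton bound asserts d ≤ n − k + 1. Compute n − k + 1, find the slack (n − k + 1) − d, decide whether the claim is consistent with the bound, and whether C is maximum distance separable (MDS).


Singleton RHS = n − k + 1 = 3, slack = -2, bound violated (no such code; not MDS).

Singleton bound: d ≤ n − k + 1.
Here n = 5, k = 3, so n − k + 1 = 3.
Given d = 5, check d ≤ 3: NO.
Slack = (n − k + 1) − d = -2.
The slack is negative: d = 5 exceeds n − k + 1 = 3 by 2, so the Singleton bound is violated and no linear [5, 3, 5]_11 code can exist. In particular it is not MDS (MDS requires d = n − k + 1 exactly).
Description: the claimed parameters are [5, 3, 5]_11; such a code would be impossible (violates the Singleton bound).


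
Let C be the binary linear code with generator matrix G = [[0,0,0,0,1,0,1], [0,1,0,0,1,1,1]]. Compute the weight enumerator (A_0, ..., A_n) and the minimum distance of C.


Weight distribution: A_0 = 1, A_2 = 2, A_4 = 1. Minimum distance d = 2.

Enumerate all 2^2 = 4 messages m ∈ F_2^2.
For each, compute codeword c = mG in F_2^7, then tally its weight.
  m = 00 → c = 0000000, weight = 0.
  m = 10 → c = 0000101, weight = 2.
  m = 01 → c = 0100111, weight = 4.
  m = 11 → c = 0100010, weight = 2.
Tally weights:
  weight 0: 1 codewords.
  weight 2: 2 codewords.
  weight 4: 1 codewords.
Minimum distance d = smallest w > 0 with A_w > 0 = 2.
Sanity: Σ A_w = 4 = 2^2 = 4 ✓.


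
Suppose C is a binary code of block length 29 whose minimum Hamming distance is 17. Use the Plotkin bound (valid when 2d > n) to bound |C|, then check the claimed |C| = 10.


Plotkin bound M ≤ 6; given |C| = 10 > bound (violated).

Check applicability: 2d = 34, n = 29.
2d − n = 5 > 0, so Plotkin applies.
Compute d/(2d−n) = 17/5 ≈ 3.4000.
⌊d/(2d−n)⌋ = 3.
Plotkin bound: M ≤ 2·3 = 6.
Given |C| = 10, check: VIOLATED.
This |C| is above the Plotkin bound, so no binary code with n = 29, d = 17 and 10 codewords exists.


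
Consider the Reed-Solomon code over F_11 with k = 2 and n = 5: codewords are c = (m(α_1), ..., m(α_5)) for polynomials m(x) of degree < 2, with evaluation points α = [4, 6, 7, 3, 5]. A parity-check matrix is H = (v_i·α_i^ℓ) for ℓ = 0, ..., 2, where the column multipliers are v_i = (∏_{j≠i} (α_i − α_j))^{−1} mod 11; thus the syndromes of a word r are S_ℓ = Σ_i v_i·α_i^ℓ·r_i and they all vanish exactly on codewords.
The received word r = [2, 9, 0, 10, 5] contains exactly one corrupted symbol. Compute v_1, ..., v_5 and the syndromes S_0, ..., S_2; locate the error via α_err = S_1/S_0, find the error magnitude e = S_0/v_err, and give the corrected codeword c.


S = (9, 10, 5), error at position 2, error magnitude e = 1, c = [2, 8, 0, 10, 5].

Step 1: column multipliers v_i = (∏_{j≠i}(α_i − α_j))^{−1} mod 11.
  i = 1 (α = 4): (4−6)(4−7)(4−3)(4−5) = (−2)·(−3)·1·(−1) = −6 ≡ 5, so v_1 = 5^{−1} = 9 (mod 11).
  i = 2 (α = 6): (6−4)(6−7)(6−3)(6−5) = 2·(−1)·3·1 = −6 ≡ 5, so v_2 = 5^{−1} = 9 (mod 11).
  i = 3 (α = 7): (7−4)(7−6)(7−3)(7−5) = 3·1·4·2 = 24 ≡ 2, so v_3 = 2^{−1} = 6 (mod 11).
  i = 4 (α = 3): (3−4)(3−6)(3−7)(3−5) = (−1)·(−3)·(−4)·(−2) = 24 ≡ 2, so v_4 = 2^{−1} = 6 (mod 11).
  i = 5 (α = 5): (5−4)(5−6)(5−7)(5−3) = 1·(−1)·(−2)·2 = 4 ≡ 4, so v_5 = 4^{−1} = 3 (mod 11).
  v = [9, 9, 6, 6, 3].
Step 2: syndromes of r = [2, 9, 0, 10, 5] (all sums mod 11).
  S_0 = Σ v_i r_i = 9·2 + 9·9 + 6·0 + 6·10 + 3·5 = 174 ≡ 9.
  S_1 = Σ v_i α_i r_i = 9·4·2 + 9·6·9 + 6·7·0 + 6·3·10 + 3·5·5 = 813 ≡ 10.
  α_i^2 mod 11 = [5, 3, 5, 9, 3].
  S_2 = Σ v_i α_i^2 r_i = 9·5·2 + 9·3·9 + 6·5·0 + 6·9·10 + 3·3·5 = 918 ≡ 5.
  S = (9, 10, 5) ≠ 0, so r is not a codeword (an error is present).
Step 3: locate the error. For a single error e at position i, S_ℓ = v_i·e·α_i^ℓ, so α_err = S_1/S_0.
  S_0^{−1} = 9^{−1} = 5 (mod 11), so α_err = 10·5 = 50 ≡ 6 = α_2. Error position i = 2.
  Consistency check: S_2/S_1 = 5·10 = 50 ≡ 6 = α_err ✓ (single-error assumption holds).
Step 4: error magnitude e = S_0/v_2 = S_0·∏_{j≠2}(α_2 − α_j) = 9·5 = 45 ≡ 1 (mod 11).
Step 5: correct position 2: c_2 = r_2 − e = 9 − 1 ≡ 8 (mod 11). Hence c = [2, 8, 0, 10, 5].
  Check: interpolating c through the α_i gives m(x) = 1 + 3·x (degree < 2) with m(α_i) = c_i for every i, so c is indeed a codeword.


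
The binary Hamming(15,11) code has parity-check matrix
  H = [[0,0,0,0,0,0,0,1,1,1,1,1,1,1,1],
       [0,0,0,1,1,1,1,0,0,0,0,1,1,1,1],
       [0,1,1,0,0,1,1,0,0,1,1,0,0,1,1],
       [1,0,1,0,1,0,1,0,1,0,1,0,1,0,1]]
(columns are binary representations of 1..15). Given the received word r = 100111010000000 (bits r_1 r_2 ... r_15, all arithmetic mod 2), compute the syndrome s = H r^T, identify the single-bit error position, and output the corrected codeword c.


s = (1, 1, 1, 0)^T, error position = 14, corrected codeword c = 100111010000010

Compute s = H r^T mod 2 one row at a time:
  s_1 = 1 + 0 + 0 + 0 + 0 + 0 + 0 + 0 = 1 ≡ 1 (mod 2).
  s_2 = 1 + 1 + 1 + 0 + 0 + 0 + 0 + 0 = 3 ≡ 1 (mod 2).
  s_3 = 0 + 0 + 1 + 0 + 0 + 0 + 0 + 0 = 1 ≡ 1 (mod 2).
  s_4 = 1 + 0 + 1 + 0 + 0 + 0 + 0 + 0 = 2 ≡ 0 (mod 2).
s = (1, 1, 1, 0)^T — this equals column 14 of H (binary 1110), so error is at position 14.
Correct: flip bit 14 of r = 100111010000000 to get c = 100111010000010.


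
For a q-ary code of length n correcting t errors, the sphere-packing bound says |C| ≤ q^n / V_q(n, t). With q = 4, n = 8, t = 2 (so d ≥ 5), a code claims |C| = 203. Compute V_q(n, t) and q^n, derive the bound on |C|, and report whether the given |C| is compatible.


V_q(n, t) = 277, q^n = 65536, Hamming bound = 236, |C| = 203 ≤ bound (satisfied).

Step 1: Compute V_q(n, t) = Σ_{j=0}^2 C(n, j) (q−1)^j.
  j = 0: C(8,0)·(3)^0 = 1·1 = 1.
  j = 1: C(8,1)·(3)^1 = 8·3 = 24.
  j = 2: C(8,2)·(3)^2 = 28·9 = 252.
  V_q(n, t) = 1 + 24 + 252 = 277.
Step 2: q^n = 4^8 = 65536.
Step 3: Hamming bound ⌊q^n / V_q(n,t)⌋ = ⌊65536/277⌋ = 236.
Step 4: Compare |C| = 203 to 236: satisfied.
The claimed |C| lies below the Hamming bound.


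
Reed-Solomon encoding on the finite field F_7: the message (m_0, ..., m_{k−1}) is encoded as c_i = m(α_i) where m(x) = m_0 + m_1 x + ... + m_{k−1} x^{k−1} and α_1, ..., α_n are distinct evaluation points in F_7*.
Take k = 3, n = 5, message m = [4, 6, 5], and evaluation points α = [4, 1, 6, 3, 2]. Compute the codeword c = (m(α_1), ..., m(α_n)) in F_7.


c = [3, 1, 3, 4, 1]

Message polynomial: m(x) = 4 + 6·x + 5·x^2 (mod 7).
For each evaluation point α_i, compute m(α_i) mod 7:
  α_1 = 4: Horner steps 5 → 5 → 3, so m(4) = 3.
  α_2 = 1: Horner steps 5 → 4 → 1, so m(1) = 1.
  α_3 = 6: Horner steps 5 → 1 → 3, so m(6) = 3.
  α_4 = 3: Horner steps 5 → 0 → 4, so m(3) = 4.
  α_5 = 2: Horner steps 5 → 2 → 1, so m(2) = 1.
Codeword c = [3, 1, 3, 4, 1] ∈ F_7^5.


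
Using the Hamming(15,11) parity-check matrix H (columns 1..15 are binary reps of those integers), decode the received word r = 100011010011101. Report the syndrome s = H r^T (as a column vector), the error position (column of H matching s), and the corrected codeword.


s = (1, 1, 1, 1)^T, error position = 15, corrected codeword c = 100011010011100

Compute s = H r^T mod 2 one row at a time:
  s_1 = 1 + 0 + 0 + 1 + 1 + 1 + 0 + 1 = 5 ≡ 1 (mod 2).
  s_2 = 0 + 1 + 1 + 0 + 1 + 1 + 0 + 1 = 5 ≡ 1 (mod 2).
  s_3 = 0 + 0 + 1 + 0 + 0 + 1 + 0 + 1 = 3 ≡ 1 (mod 2).
  s_4 = 1 + 0 + 1 + 0 + 0 + 1 + 1 + 1 = 5 ≡ 1 (mod 2).
s = (1, 1, 1, 1)^T — this equals column 15 of H (binary 1111), so error is at position 15.
Correct: flip bit 15 of r = 100011010011101 to get c = 100011010011100.


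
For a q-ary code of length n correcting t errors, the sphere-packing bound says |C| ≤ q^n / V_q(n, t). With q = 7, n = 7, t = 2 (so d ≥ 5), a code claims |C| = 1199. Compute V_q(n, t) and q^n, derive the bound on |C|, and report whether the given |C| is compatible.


V_q(n, t) = 799, q^n = 823543, Hamming bound = 1030, |C| = 1199 > bound (violated).

Step 1: Compute V_q(n, t) = Σ_{j=0}^2 C(n, j) (q−1)^j.
  j = 0: C(7,0)·(6)^0 = 1·1 = 1.
  j = 1: C(7,1)·(6)^1 = 7·6 = 42.
  j = 2: C(7,2)·(6)^2 = 21·36 = 756.
  V_q(n, t) = 1 + 42 + 756 = 799.
Step 2: q^n = 7^7 = 823543.
Step 3: Hamming bound ⌊q^n / V_q(n,t)⌋ = ⌊823543/799⌋ = 1030.
Step 4: Compare |C| = 1199 to 1030: violated.
The claimed |C| lies above the Hamming bound, so no 7-ary code of length 7 with d ≥ 5 can have 1199 codewords.


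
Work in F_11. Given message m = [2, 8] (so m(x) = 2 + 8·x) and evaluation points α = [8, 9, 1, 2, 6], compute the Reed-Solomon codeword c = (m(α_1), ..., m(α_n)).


c = [0, 8, 10, 7, 6]

Message polynomial: m(x) = 2 + 8·x (mod 11).
For each evaluation point α_i, compute m(α_i) mod 11:
  α_1 = 8: Horner steps 8 → 0, so m(8) = 0.
  α_2 = 9: Horner steps 8 → 8, so m(9) = 8.
  α_3 = 1: Horner steps 8 → 10, so m(1) = 10.
  α_4 = 2: Horner steps 8 → 7, so m(2) = 7.
  α_5 = 6: Horner steps 8 → 6, so m(6) = 6.
Codeword c = [0, 8, 10, 7, 6] ∈ F_11^5.


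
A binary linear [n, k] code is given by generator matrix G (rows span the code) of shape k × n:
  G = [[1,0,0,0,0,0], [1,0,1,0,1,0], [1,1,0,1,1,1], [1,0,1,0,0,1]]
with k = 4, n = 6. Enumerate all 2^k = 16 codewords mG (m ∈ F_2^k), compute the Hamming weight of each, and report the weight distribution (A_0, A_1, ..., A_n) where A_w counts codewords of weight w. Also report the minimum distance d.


Weight distribution: A_0 = 1, A_1 = 1, A_2 = 4, A_3 = 4, A_4 = 3, A_5 = 3. Minimum distance d = 1.

Enumerate all 2^4 = 16 messages m ∈ F_2^4.
For each, compute codeword c = mG in F_2^6, then tally its weight.
  m = 0000 → c = 000000, weight = 0.
  m = 1000 → c = 100000, weight = 1.
  m = 0100 → c = 101010, weight = 3.
  m = 1100 → c = 001010, weight = 2.
  m = 0010 → c = 110111, weight = 5.
  m = 1010 → c = 010111, weight = 4.
  m = 0110 → c = 011101, weight = 4.
  m = 1110 → c = 111101, weight = 5.
  m = 0001 → c = 101001, weight = 3.
  m = 1001 → c = 001001, weight = 2.
  m = 0101 → c = 000011, weight = 2.
  m = 1101 → c = 100011, weight = 3.
  m = 0011 → c = 011110, weight = 4.
  m = 1011 → c = 111110, weight = 5.
  m = 0111 → c = 110100, weight = 3.
  m = 1111 → c = 010100, weight = 2.
Tally weights:
  weight 0: 1 codewords.
  weight 1: 1 codewords.
  weight 2: 4 codewords.
  weight 3: 4 codewords.
  weight 4: 3 codewords.
  weight 5: 3 codewords.
Minimum distance d = smallest w > 0 with A_w > 0 = 1.
Sanity: Σ A_w = 16 = 2^4 = 16 ✓.


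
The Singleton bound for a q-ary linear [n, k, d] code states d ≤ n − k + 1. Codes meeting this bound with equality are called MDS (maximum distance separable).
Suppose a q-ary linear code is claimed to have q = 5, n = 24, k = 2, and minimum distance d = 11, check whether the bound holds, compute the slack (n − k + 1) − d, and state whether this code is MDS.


Singleton RHS = n − k + 1 = 23, slack = 12, bound satisfied, not MDS.

Singleton bound: d ≤ n − k + 1.
Here n = 24, k = 2, so n − k + 1 = 23.
Given d = 11, check d ≤ 23: YES.
Slack = (n − k + 1) − d = 12.
The code is NOT MDS (slack = 12 > 0).
Description: the claimed parameters are [24, 2, 11]_5; such a code would be non-MDS.


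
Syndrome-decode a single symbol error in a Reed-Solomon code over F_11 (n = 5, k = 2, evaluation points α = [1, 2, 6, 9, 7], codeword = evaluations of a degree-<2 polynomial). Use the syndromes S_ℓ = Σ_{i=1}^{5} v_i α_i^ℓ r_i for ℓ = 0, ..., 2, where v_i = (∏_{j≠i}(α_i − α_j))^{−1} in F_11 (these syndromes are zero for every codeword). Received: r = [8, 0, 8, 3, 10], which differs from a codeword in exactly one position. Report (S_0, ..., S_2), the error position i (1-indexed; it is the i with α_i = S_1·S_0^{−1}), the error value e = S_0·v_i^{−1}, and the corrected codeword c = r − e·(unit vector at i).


S = (6, 6, 6), error at position 1, error magnitude e = 10, c = [9, 0, 8, 3, 10].

Step 1: column multipliers v_i = (∏_{j≠i}(α_i − α_j))^{−1} mod 11.
  i = 1 (α = 1): (1−2)(1−6)(1−9)(1−7) = (−1)·(−5)·(−8)·(−6) = 240 ≡ 9, so v_1 = 9^{−1} = 5 (mod 11).
  i = 2 (α = 2): (2−1)(2−6)(2−9)(2−7) = 1·(−4)·(−7)·(−5) = −140 ≡ 3, so v_2 = 3^{−1} = 4 (mod 11).
  i = 3 (α = 6): (6−1)(6−2)(6−9)(6−7) = 5·4·(−3)·(−1) = 60 ≡ 5, so v_3 = 5^{−1} = 9 (mod 11).
  i = 4 (α = 9): (9−1)(9−2)(9−6)(9−7) = 8·7·3·2 = 336 ≡ 6, so v_4 = 6^{−1} = 2 (mod 11).
  i = 5 (α = 7): (7−1)(7−2)(7−6)(7−9) = 6·5·1·(−2) = −60 ≡ 6, so v_5 = 6^{−1} = 2 (mod 11).
  v = [5, 4, 9, 2, 2].
Step 2: syndromes of r = [8, 0, 8, 3, 10] (all sums mod 11).
  S_0 = Σ v_i r_i = 5·8 + 4·0 + 9·8 + 2·3 + 2·10 = 138 ≡ 6.
  S_1 = Σ v_i α_i r_i = 5·1·8 + 4·2·0 + 9·6·8 + 2·9·3 + 2·7·10 = 666 ≡ 6.
  α_i^2 mod 11 = [1, 4, 3, 4, 5].
  S_2 = Σ v_i α_i^2 r_i = 5·1·8 + 4·4·0 + 9·3·8 + 2·4·3 + 2·5·10 = 380 ≡ 6.
  S = (6, 6, 6) ≠ 0, so r is not a codeword (an error is present).
Step 3: locate the error. For a single error e at position i, S_ℓ = v_i·e·α_i^ℓ, so α_err = S_1/S_0.
  S_0^{−1} = 6^{−1} = 2 (mod 11), so α_err = 6·2 = 12 ≡ 1 = α_1. Error position i = 1.
  Consistency check: S_2/S_1 = 6·2 = 12 ≡ 1 = α_err ✓ (single-error assumption holds).
Step 4: error magnitude e = S_0/v_1 = S_0·∏_{j≠1}(α_1 − α_j) = 6·9 = 54 ≡ 10 (mod 11).
Step 5: correct position 1: c_1 = r_1 − e = 8 − 10 ≡ 9 (mod 11). Hence c = [9, 0, 8, 3, 10].
  Check: interpolating c through the α_i gives m(x) = 7 + 2·x (degree < 2) with m(α_i) = c_i for every i, so c is indeed a codeword.
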